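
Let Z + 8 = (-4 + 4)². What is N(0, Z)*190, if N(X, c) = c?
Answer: -1520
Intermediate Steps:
Z = -8 (Z = -8 + (-4 + 4)² = -8 + 0² = -8 + 0 = -8)
N(0, Z)*190 = -8*190 = -1520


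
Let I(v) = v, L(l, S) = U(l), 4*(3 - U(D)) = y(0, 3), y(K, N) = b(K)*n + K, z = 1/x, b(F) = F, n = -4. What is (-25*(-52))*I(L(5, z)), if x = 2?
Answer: 3900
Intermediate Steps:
z = 1/2 ≈ 0.50000
y(K, N) = -3*K (y(K, N) = K*(-4) + K = -4*K + K = -3*K)
U(D) = 3 (U(D) = 3 - (-3)*0/4 = 3 - 1/4*0 = 3 + 0 = 3)
L(l, S) = 3
(-25*(-52))*I(L(5, z)) = -25*(-52)*3 = 1300*3 = 3900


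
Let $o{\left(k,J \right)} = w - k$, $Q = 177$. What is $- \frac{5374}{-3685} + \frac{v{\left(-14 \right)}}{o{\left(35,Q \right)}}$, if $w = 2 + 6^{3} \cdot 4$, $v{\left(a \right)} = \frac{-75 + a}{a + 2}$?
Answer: $\frac{53917493}{36746820} \approx 1.4673$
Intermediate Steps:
$v{\left(a \right)} = \frac{-75 + a}{2 + a}$
$w = 866$ ($w = 2 + 216 \cdot 4 = 2 + 864 = 866$)
$o{\left(k,J \right)} = 866 - k$
$- \frac{5374}{-3685} + \frac{v{\left(-14 \right)}}{o{\left(35,Q \right)}} = - \frac{5374}{-3685} + \frac{\frac{1}{2 - 14} \left(-75 - 14\right)}{866 - 35} = \left(-5374\right) \left(- \frac{1}{3685}\right) + \frac{\frac{1}{-12} \left(-89\right)}{866 - 35} = \frac{5374}{3685} + \frac{\left(- \frac{1}{12}\right) \left(-89\right)}{831} = \frac{5374}{3685} + \frac{89}{12} \cdot \frac{1}{831} = \frac{5374}{3685} + \frac{89}{9972} = \frac{53917493}{36746820}$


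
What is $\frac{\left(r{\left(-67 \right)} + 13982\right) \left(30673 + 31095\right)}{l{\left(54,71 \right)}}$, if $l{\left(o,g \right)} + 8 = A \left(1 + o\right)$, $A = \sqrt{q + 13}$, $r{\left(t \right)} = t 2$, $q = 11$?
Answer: $\frac{855363264}{9067} + \frac{11761244880 \sqrt{6}}{9067} \approx 3.2717 \cdot 10^{6}$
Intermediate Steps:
$r{\left(t \right)} = 2 t$
$A = 2 \sqrt{6}$ ($A = \sqrt{11 + 13} = \sqrt{24} = 2 \sqrt{6} \approx 4.899$)
$l{\left(o,g \right)} = -8 + 2 \sqrt{6} \left(1 + o\right)$
$\frac{\left(r{\left(-67 \right)} + 13982\right) \left(30673 + 31095\right)}{l{\left(54,71 \right)}} = \frac{\left(2 \left(-67\right) + 13982\right) \left(30673 + 31095\right)}{-8 + 2 \sqrt{6} + 2 \cdot 54 \sqrt{6}} = \frac{\left(-134 + 13982\right) 61768}{-8 + 2 \sqrt{6} + 108 \sqrt{6}} = \frac{13848 \cdot 61768}{-8 + 110 \sqrt{6}} = \frac{855363264}{-8 + 110 \sqrt{6}}$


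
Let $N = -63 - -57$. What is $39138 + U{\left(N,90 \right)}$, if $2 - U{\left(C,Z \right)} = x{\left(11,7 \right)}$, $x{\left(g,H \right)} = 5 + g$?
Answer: $39124$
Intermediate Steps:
$N = -6$ ($N = -63 + 57 = -6$)
$U{\left(C,Z \right)} = -14$ ($U{\left(C,Z \right)} = 2 - \left(5 + 11\right) = 2 - 16 = -14$)
$39138 + U{\left(N,90 \right)} = 39138 - 14 = 39124$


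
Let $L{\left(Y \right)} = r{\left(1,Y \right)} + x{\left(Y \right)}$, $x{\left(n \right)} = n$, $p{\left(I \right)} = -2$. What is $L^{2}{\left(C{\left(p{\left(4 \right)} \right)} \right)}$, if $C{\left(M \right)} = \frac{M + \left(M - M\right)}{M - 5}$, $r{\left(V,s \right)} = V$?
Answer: $\frac{81}{49} \approx 1.6531$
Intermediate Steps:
$C{\left(M \right)} = \frac{M}{-5 + M}$ ($C{\left(M \right)} = \frac{M + 0}{-5 + M} = \frac{M}{-5 + M}$)
$L{\left(Y \right)} = 1 + Y$
$L^{2}{\left(C{\left(p{\left(4 \right)} \right)} \right)} = \left(1 - \frac{2}{-5 - 2}\right)^{2} = \left(1 - \frac{2}{-7}\right)^{2} = \left(1 - - \frac{2}{7}\right)^{2} = \left(1 + \frac{2}{7}\right)^{2} = \left(\frac{9}{7}\right)^{2} = \frac{81}{49}$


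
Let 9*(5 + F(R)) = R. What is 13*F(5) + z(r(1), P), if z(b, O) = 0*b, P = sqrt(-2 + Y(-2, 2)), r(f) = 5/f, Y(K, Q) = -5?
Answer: -520/9 ≈ -57.778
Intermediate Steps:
F(R) = -5 + R/9
P = I*sqrt(7) (P = sqrt(-2 - 5) = sqrt(-7) = I*sqrt(7) ≈ 2.6458*I)
z(b, O) = 0
13*F(5) + z(r(1), P) = 13*(-5 + (1/9)*5) + 0 = 13*(-5 + 5/9) + 0 = 13*(-40/9) + 0 = -520/9 + 0 = -520/9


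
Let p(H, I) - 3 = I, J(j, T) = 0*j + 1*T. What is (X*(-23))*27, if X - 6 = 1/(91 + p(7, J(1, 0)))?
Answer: -350865/94 ≈ -3732.6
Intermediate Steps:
J(j, T) = T (J(j, T) = 0 + T = T)
p(H, I) = 3 + I
X = 565/94 (X = 6 + 1/(91 + (3 + 0)) = 6 + 1/(91 + 3) = 6 + 1/94 = 565/94 ≈ 6.0106)
(X*(-23))*27 = ((565/94)*(-23))*27 = -12995/94*27 = -350865/94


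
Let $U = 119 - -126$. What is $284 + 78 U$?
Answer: $19394$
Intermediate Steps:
$U = 245$ ($U = 119 + 126 = 245$)
$284 + 78 U = 284 + 78 \cdot 245 = 284 + 19110 = 19394$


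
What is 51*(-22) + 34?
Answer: -1088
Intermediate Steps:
51*(-22) + 34 = -1122 + 34 = -1088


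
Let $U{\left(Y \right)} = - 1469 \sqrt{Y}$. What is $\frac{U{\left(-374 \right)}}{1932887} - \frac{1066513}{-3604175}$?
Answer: $\frac{1066513}{3604175} - \frac{1469 i \sqrt{374}}{1932887} \approx 0.29591 - 0.014698 i$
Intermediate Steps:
$\frac{U{\left(-374 \right)}}{1932887} - \frac{1066513}{-3604175} = \frac{\left(-1469\right) \sqrt{-374}}{1932887} - \frac{1066513}{-3604175} = - 1469 i \sqrt{374} \cdot \frac{1}{1932887} - - \frac{1066513}{3604175} = - 1469 i \sqrt{374} \cdot \frac{1}{1932887} + \frac{1066513}{3604175} = - \frac{1469 i \sqrt{374}}{1932887} + \frac{1066513}{3604175} = \frac{1066513}{3604175} - \frac{1469 i \sqrt{374}}{1932887}$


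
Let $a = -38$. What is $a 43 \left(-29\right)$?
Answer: $47386$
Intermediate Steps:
$a 43 \left(-29\right) = \left(-38\right) 43 \left(-29\right) = \left(-1634\right) \left(-29\right) = 47386$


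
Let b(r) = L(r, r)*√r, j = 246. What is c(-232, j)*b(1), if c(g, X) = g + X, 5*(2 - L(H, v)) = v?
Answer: 126/5 ≈ 25.200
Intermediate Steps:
L(H, v) = 2 - v/5
c(g, X) = X + g
b(r) = √r*(2 - r/5) (b(r) = (2 - r/5)*√r = √r*(2 - r/5))
c(-232, j)*b(1) = (246 - 232)*(√1*(10 - 1*1)/5) = 14*((⅕)*1*(10 - 1)) = 14*((⅕)*1*9) = 14*(9/5) = 126/5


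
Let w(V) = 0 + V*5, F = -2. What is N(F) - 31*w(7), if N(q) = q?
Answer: -1087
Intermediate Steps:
w(V) = 5*V (w(V) = 0 + 5*V = 5*V)
N(F) - 31*w(7) = -2 - 155*7 = -2 - 31*35 = -2 - 1085 = -1087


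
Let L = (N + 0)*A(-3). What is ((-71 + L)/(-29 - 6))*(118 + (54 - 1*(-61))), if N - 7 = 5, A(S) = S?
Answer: 24931/35 ≈ 712.31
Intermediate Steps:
N = 12 (N = 7 + 5 = 12)
L = -36 (L = (12 + 0)*(-3) = 12*(-3) = -36)
((-71 + L)/(-29 - 6))*(118 + (54 - 1*(-61))) = ((-71 - 36)/(-29 - 6))*(118 + (54 - 1*(-61))) = (-107/(-35))*(118 + (54 + 61)) = (-107*(-1/35))*(118 + 115) = (107/35)*233 = 24931/35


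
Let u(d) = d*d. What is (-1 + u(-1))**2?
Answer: 0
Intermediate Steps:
u(d) = d**2
(-1 + u(-1))**2 = (-1 + (-1)**2)**2 = (-1 + 1)**2 = 0**2 = 0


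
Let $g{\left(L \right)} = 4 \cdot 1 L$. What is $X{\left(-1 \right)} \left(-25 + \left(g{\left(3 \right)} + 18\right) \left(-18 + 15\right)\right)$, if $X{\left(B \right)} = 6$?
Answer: $-690$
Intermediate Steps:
$g{\left(L \right)} = 4 L$
$X{\left(-1 \right)} \left(-25 + \left(g{\left(3 \right)} + 18\right) \left(-18 + 15\right)\right) = 6 \left(-25 + \left(4 \cdot 3 + 18\right) \left(-18 + 15\right)\right) = 6 \left(-25 + \left(12 + 18\right) \left(-3\right)\right) = 6 \left(-25 + 30 \left(-3\right)\right) = 6 \left(-25 - 90\right) = 6 \left(-115\right) = -690$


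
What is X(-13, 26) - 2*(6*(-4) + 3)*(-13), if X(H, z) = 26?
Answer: -520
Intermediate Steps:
X(-13, 26) - 2*(6*(-4) + 3)*(-13) = 26 - 2*(6*(-4) + 3)*(-13) = 26 - 2*(-24 + 3)*(-13) = 26 - 2*(-21)*(-13) = 26 + 42*(-13) = 26 - 546 = -520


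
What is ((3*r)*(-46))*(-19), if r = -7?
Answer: -18354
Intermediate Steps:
((3*r)*(-46))*(-19) = ((3*(-7))*(-46))*(-19) = -21*(-46)*(-19) = 966*(-19) = -18354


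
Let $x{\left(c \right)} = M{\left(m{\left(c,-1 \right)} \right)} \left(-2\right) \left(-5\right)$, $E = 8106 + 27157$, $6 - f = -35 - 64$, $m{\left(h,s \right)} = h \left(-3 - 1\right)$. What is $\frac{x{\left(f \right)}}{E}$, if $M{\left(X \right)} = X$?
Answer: $- \frac{4200}{35263} \approx -0.1191$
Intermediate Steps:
$m{\left(h,s \right)} = - 4 h$ ($m{\left(h,s \right)} = h \left(-4\right) = - 4 h$)
$f = 105$ ($f = 6 - \left(-35 - 64\right) = 6 - -99 = 6 + 99 = 105$)
$E = 35263$
$x{\left(c \right)} = - 40 c$ ($x{\left(c \right)} = - 4 c \left(-2\right) \left(-5\right) = 8 c \left(-5\right) = - 40 c$)
$\frac{x{\left(f \right)}}{E} = \frac{\left(-40\right) 105}{35263} = \left(-4200\right) \frac{1}{35263} = - \frac{4200}{35263}$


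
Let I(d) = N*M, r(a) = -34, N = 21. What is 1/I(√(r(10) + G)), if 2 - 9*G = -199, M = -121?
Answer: -1/2541 ≈ -0.00039355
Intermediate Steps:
G = 67/3 (G = 2/9 - ⅑*(-199) = 2/9 + 199/9 = 67/3 ≈ 22.333)
I(d) = -2541 (I(d) = 21*(-121) = -2541)
1/I(√(r(10) + G)) = 1/(-2541) = -1/2541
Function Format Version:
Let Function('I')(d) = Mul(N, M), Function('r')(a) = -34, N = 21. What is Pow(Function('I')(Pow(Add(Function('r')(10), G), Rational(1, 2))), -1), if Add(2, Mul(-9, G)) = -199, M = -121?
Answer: Rational(-1, 2541) ≈ -0.00039355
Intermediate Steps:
G = Rational(67, 3) (G = Add(Rational(2, 9), Mul(Rational(-1, 9), -199)) = Add(Rational(2, 9), Rational(199, 9)) = Rational(67, 3) ≈ 22.333)
Function('I')(d) = -2541 (Function('I')(d) = Mul(21, -121) = -2541)
Pow(Function('I')(Pow(Add(Function('r')(10), G), Rational(1, 2))), -1) = Pow(-2541, -1) = Rational(-1, 2541)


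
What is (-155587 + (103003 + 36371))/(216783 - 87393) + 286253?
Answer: 37038259457/129390 ≈ 2.8625e+5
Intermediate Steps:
(-155587 + (103003 + 36371))/(216783 - 87393) + 286253 = (-155587 + 139374)/129390 + 286253 = -16213*1/129390 + 286253 = -16213/129390 + 286253 = 37038259457/129390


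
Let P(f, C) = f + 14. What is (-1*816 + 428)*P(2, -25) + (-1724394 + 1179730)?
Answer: -550872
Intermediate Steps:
P(f, C) = 14 + f
(-1*816 + 428)*P(2, -25) + (-1724394 + 1179730) = (-1*816 + 428)*(14 + 2) + (-1724394 + 1179730) = (-816 + 428)*16 - 544664 = -388*16 - 544664 = -6208 - 544664 = -550872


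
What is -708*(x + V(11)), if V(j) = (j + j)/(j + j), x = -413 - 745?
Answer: 819156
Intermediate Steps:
x = -1158
V(j) = 1 (V(j) = (2*j)/((2*j)) = (2*j)*(1/(2*j)) = 1)
-708*(x + V(11)) = -708*(-1158 + 1) = -708*(-1157) = 819156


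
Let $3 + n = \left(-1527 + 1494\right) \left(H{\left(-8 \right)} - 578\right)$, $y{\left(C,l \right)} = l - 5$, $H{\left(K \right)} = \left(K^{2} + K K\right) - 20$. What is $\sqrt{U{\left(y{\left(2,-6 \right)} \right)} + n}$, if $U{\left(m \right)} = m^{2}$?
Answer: $2 \sqrt{3907} \approx 125.01$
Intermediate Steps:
$H{\left(K \right)} = -20 + 2 K^{2}$ ($H{\left(K \right)} = \left(K^{2} + K^{2}\right) - 20 = 2 K^{2} - 20 = -20 + 2 K^{2}$)
$y{\left(C,l \right)} = -5 + l$
$n = 15507$ ($n = -3 + \left(-1527 + 1494\right) \left(\left(-20 + 2 \left(-8\right)^{2}\right) - 578\right) = -3 - 33 \left(\left(-20 + 2 \cdot 64\right) - 578\right) = -3 - 33 \left(\left(-20 + 128\right) - 578\right) = -3 - 33 \left(108 - 578\right) = -3 - -15510 = -3 + 15510 = 15507$)
$\sqrt{U{\left(y{\left(2,-6 \right)} \right)} + n} = \sqrt{\left(-5 - 6\right)^{2} + 15507} = \sqrt{\left(-11\right)^{2} + 15507} = \sqrt{121 + 15507} = \sqrt{15628} = 2 \sqrt{3907}$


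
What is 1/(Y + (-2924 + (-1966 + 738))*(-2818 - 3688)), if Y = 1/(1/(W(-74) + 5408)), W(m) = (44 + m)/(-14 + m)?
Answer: 44/1188806095 ≈ 3.7012e-8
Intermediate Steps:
W(m) = (44 + m)/(-14 + m)
Y = 237967/44 (Y = 1/(1/((44 - 74)/(-14 - 74) + 5408)) = 1/(1/(-30/(-88) + 5408)) = 1/(1/(-1/88*(-30) + 5408)) = 1/(1/(15/44 + 5408)) = 1/(1/(237967/44)) = 1/(44/237967) = 237967/44 ≈ 5408.3)
1/(Y + (-2924 + (-1966 + 738))*(-2818 - 3688)) = 1/(237967/44 + (-2924 + (-1966 + 738))*(-2818 - 3688)) = 1/(237967/44 + (-2924 - 1228)*(-6506)) = 1/(237967/44 - 4152*(-6506)) = 1/(237967/44 + 27012912) = 1/(1188806095/44) = 44/1188806095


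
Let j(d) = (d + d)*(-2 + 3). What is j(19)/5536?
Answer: 19/2768 ≈ 0.0068642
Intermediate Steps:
j(d) = 2*d (j(d) = (2*d)*1 = 2*d)
j(19)/5536 = (2*19)/5536 = 38*(1/5536) = 19/2768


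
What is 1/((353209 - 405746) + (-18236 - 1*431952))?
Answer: -1/502725 ≈ -1.9892e-6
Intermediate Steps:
1/((353209 - 405746) + (-18236 - 1*431952)) = 1/(-52537 + (-18236 - 431952)) = 1/(-52537 - 450188) = 1/(-502725) = -1/502725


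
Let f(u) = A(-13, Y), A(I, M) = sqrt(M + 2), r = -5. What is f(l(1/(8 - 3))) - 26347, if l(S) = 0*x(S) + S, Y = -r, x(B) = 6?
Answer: -26347 + sqrt(7) ≈ -26344.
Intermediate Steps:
Y = 5 (Y = -1*(-5) = 5)
A(I, M) = sqrt(2 + M)
l(S) = S (l(S) = 0*6 + S = 0 + S = S)
f(u) = sqrt(7) (f(u) = sqrt(2 + 5) = sqrt(7))
f(l(1/(8 - 3))) - 26347 = sqrt(7) - 26347 = -26347 + sqrt(7)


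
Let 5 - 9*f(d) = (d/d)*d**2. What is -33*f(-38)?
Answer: 15829/3 ≈ 5276.3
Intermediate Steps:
f(d) = 5/9 - d**2/9 (f(d) = 5/9 - d/d*d**2/9 = 5/9 - d**2/9)
-33*f(-38) = -33*(5/9 - 1/9*(-38)**2) = -33*(5/9 - 1/9*1444) = -33*(5/9 - 1444/9) = -33*(-1439/9) = 15829/3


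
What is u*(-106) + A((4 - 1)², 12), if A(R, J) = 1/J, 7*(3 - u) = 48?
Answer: 34351/84 ≈ 408.94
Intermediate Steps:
u = -27/7 (u = 3 - ⅐*48 = 3 - 48/7 = -27/7 ≈ -3.8571)
u*(-106) + A((4 - 1)², 12) = -27/7*(-106) + 1/12 = 2862/7 + 1/12 = 34351/84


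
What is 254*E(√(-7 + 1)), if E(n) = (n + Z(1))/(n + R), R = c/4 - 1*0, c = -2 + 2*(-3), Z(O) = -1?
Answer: 1016/5 - 127*I*√6/5 ≈ 203.2 - 62.217*I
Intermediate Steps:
c = -8 (c = -2 - 6 = -8)
R = -2 (R = -8/4 - 1*0 = -8*¼ + 0 = -2 + 0 = -2)
E(n) = (-1 + n)/(-2 + n) (E(n) = (n - 1)/(n - 2) = (-1 + n)/(-2 + n))
254*E(√(-7 + 1)) = 254*((-1 + √(-7 + 1))/(-2 + √(-7 + 1))) = 254*((-1 + √(-6))/(-2 + √(-6))) = 254*((-1 + I*√6)/(-2 + I*√6)) = 254*(-1 + I*√6)/(-2 + I*√6)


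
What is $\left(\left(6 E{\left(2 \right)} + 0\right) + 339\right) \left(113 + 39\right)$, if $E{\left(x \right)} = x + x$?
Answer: $55176$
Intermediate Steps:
$E{\left(x \right)} = 2 x$
$\left(\left(6 E{\left(2 \right)} + 0\right) + 339\right) \left(113 + 39\right) = \left(\left(6 \cdot 2 \cdot 2 + 0\right) + 339\right) \left(113 + 39\right) = \left(\left(6 \cdot 4 + 0\right) + 339\right) 152 = \left(\left(24 + 0\right) + 339\right) 152 = \left(24 + 339\right) 152 = 363 \cdot 152 = 55176$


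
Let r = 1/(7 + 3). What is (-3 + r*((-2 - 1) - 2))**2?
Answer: 49/4 ≈ 12.250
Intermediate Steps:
r = 1/10 ≈ 0.10000
(-3 + r*((-2 - 1) - 2))**2 = (-3 + ((-2 - 1) - 2)/10)**2 = (-3 + (-3 - 2)/10)**2 = (-3 + (1/10)*(-5))**2 = (-3 - 1/2)**2 = (-7/2)**2 = 49/4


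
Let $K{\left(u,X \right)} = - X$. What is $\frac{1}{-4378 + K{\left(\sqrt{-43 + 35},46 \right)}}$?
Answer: $- \frac{1}{4424} \approx -0.00022604$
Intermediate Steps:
$\frac{1}{-4378 + K{\left(\sqrt{-43 + 35},46 \right)}} = \frac{1}{-4378 - 46} = \frac{1}{-4424} = - \frac{1}{4424}$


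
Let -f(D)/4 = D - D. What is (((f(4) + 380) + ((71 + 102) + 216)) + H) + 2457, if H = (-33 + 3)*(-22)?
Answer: 3886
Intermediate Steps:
f(D) = 0 (f(D) = -4*(D - D) = -4*0 = 0)
H = 660 (H = -30*(-22) = 660)
(((f(4) + 380) + ((71 + 102) + 216)) + H) + 2457 = (((0 + 380) + ((71 + 102) + 216)) + 660) + 2457 = ((380 + (173 + 216)) + 660) + 2457 = ((380 + 389) + 660) + 2457 = (769 + 660) + 2457 = 1429 + 2457 = 3886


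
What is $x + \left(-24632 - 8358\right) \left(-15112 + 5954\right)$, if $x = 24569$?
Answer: $302146989$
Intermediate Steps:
$x + \left(-24632 - 8358\right) \left(-15112 + 5954\right) = 24569 + \left(-24632 - 8358\right) \left(-15112 + 5954\right) = 24569 - -302122420 = 24569 + 302122420 = 302146989$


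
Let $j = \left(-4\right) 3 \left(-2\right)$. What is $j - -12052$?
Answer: $12076$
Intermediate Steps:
$j = 24$ ($j = \left(-12\right) \left(-2\right) = 24$)
$j - -12052 = 24 - -12052 = 24 + 12052 = 12076$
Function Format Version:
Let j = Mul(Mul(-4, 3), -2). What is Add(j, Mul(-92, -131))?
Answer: 12076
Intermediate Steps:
j = 24 (j = Mul(-12, -2) = 24)
Add(j, Mul(-92, -131)) = Add(24, Mul(-92, -131)) = Add(24, 12052) = 12076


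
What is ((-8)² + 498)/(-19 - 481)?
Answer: -281/250 ≈ -1.1240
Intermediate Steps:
((-8)² + 498)/(-19 - 481) = (64 + 498)/(-500) = 562*(-1/500) = -281/250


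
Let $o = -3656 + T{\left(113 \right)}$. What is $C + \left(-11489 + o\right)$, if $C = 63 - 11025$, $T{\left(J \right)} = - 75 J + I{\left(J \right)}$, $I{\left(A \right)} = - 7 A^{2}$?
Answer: $-123965$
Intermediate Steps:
$T{\left(J \right)} = - 75 J - 7 J^{2}$
$o = -101514$ ($o = -3656 + 113 \left(-75 - 791\right) = -3656 + 113 \left(-866\right) = -3656 - 97858 = -101514$)
$C = -10962$ ($C = 63 - 11025 = -10962$)
$C + \left(-11489 + o\right) = -10962 - 113003 = -123965$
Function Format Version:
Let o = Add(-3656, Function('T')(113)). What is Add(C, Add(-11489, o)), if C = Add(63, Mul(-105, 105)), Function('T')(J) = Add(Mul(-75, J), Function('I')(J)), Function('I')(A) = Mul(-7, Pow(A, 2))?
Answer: -123965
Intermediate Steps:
Function('T')(J) = Add(Mul(-75, J), Mul(-7, Pow(J, 2)))
o = -101514 (o = Add(-3656, Mul(113, Add(-75, Mul(-7, 113)))) = Add(-3656, Mul(113, Add(-75, -791))) = Add(-3656, Mul(113, -866)) = Add(-3656, -97858) = -101514)
C = -10962 (C = Add(63, -11025) = -10962)
Add(C, Add(-11489, o)) = Add(-10962, Add(-11489, -101514)) = Add(-10962, -113003) = -123965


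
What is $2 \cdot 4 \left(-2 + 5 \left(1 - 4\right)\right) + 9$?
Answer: $-127$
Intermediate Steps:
$2 \cdot 4 \left(-2 + 5 \left(1 - 4\right)\right) + 9 = 8 \left(-2 + 5 \left(1 - 4\right)\right) + 9 = 8 \left(-2 + 5 \left(-3\right)\right) + 9 = 8 \left(-2 - 15\right) + 9 = 8 \left(-17\right) + 9 = -136 + 9 = -127$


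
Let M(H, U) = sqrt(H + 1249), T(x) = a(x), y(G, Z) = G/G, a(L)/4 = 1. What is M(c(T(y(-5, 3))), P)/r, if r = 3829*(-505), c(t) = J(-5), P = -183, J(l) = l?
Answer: -2*sqrt(311)/1933645 ≈ -1.8240e-5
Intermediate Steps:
a(L) = 4 (a(L) = 4*1 = 4)
y(G, Z) = 1
T(x) = 4
c(t) = -5
M(H, U) = sqrt(1249 + H)
r = -1933645
M(c(T(y(-5, 3))), P)/r = sqrt(1249 - 5)/(-1933645) = sqrt(1244)*(-1/1933645) = (2*sqrt(311))*(-1/1933645) = -2*sqrt(311)/1933645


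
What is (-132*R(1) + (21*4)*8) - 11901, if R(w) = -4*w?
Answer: -10701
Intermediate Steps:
(-132*R(1) + (21*4)*8) - 11901 = (-(-528) + (21*4)*8) - 11901 = (-132*(-4) + 84*8) - 11901 = (528 + 672) - 11901 = 1200 - 11901 = -10701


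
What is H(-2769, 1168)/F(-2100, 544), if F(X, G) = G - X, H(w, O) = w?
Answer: -2769/2644 ≈ -1.0473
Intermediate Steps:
H(-2769, 1168)/F(-2100, 544) = -2769/(544 - 1*(-2100)) = -2769/(544 + 2100) = -2769/2644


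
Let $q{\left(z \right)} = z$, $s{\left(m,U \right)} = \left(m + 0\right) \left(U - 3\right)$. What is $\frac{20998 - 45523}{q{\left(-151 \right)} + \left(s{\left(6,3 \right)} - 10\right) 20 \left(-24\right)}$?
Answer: $- \frac{24525}{4649} \approx -5.2753$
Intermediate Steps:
$s{\left(m,U \right)} = m \left(-3 + U\right)$
$\frac{20998 - 45523}{q{\left(-151 \right)} + \left(s{\left(6,3 \right)} - 10\right) 20 \left(-24\right)} = \frac{20998 - 45523}{-151 + \left(6 \left(-3 + 3\right) - 10\right) 20 \left(-24\right)} = - \frac{24525}{-151 + \left(6 \cdot 0 - 10\right) 20 \left(-24\right)} = - \frac{24525}{-151 + \left(0 - 10\right) 20 \left(-24\right)} = - \frac{24525}{-151 + \left(-10\right) 20 \left(-24\right)} = - \frac{24525}{-151 - -4800} = - \frac{24525}{-151 + 4800} = - \frac{24525}{4649}$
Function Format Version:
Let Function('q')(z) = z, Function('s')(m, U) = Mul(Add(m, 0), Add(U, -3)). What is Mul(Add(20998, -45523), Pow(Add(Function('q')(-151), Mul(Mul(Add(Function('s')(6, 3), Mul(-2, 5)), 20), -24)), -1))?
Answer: Rational(-24525, 4649) ≈ -5.2753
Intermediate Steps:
Function('s')(m, U) = Mul(m, Add(-3, U))
Mul(Add(20998, -45523), Pow(Add(Function('q')(-151), Mul(Mul(Add(Function('s')(6, 3), Mul(-2, 5)), 20), -24)), -1)) = Mul(Add(20998, -45523), Pow(Add(-151, Mul(Mul(Add(Mul(6, Add(-3, 3)), Mul(-2, 5)), 20), -24)), -1)) = Mul(-24525, Pow(Add(-151, Mul(Mul(Add(Mul(6, 0), -10), 20), -24)), -1)) = Mul(-24525, Pow(Add(-151, Mul(Mul(Add(0, -10), 20), -24)), -1)) = Mul(-24525, Pow(Add(-151, Mul(Mul(-10, 20), -24)), -1)) = Mul(-24525, Pow(Add(-151, Mul(-200, -24)), -1)) = Mul(-24525, Pow(Add(-151, 4800), -1)) = Mul(-24525, Pow(4649, -1)) = Mul(-24525, Rational(1, 4649)) = Rational(-24525, 4649)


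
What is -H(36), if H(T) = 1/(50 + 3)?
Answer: -1/53 ≈ -0.018868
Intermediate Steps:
H(T) = 1/53
-H(36) = -1*1/53 = -1/53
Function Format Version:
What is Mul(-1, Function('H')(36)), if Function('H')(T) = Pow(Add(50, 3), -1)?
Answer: Rational(-1, 53) ≈ -0.018868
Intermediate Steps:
Function('H')(T) = Rational(1, 53) (Function('H')(T) = Pow(53, -1) = Rational(1, 53))
Mul(-1, Function('H')(36)) = Mul(-1, Rational(1, 53)) = Rational(-1, 53)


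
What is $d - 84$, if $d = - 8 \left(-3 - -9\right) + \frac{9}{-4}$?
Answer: $- \frac{537}{4} \approx -134.25$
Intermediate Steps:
$d = - \frac{201}{4}$ ($d = - 8 \left(-3 + 9\right) + 9 \left(- \frac{1}{4}\right) = \left(-8\right) 6 - \frac{9}{4} = -48 - \frac{9}{4} = - \frac{201}{4} \approx -50.25$)
$d - 84 = - \frac{201}{4} - 84 = - \frac{537}{4}$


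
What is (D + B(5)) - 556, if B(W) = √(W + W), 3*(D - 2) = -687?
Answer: -783 + √10 ≈ -779.84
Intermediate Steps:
D = -227 (D = 2 + (⅓)*(-687) = 2 - 229 = -227)
B(W) = √2*√W (B(W) = √(2*W) = √2*√W)
(D + B(5)) - 556 = (-227 + √2*√5) - 556 = (-227 + √10) - 556 = -783 + √10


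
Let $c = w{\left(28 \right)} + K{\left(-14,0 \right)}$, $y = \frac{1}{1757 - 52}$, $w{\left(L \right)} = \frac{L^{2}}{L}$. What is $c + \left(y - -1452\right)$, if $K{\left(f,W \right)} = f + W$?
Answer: $\frac{2499531}{1705} \approx 1466.0$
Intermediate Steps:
$K{\left(f,W \right)} = W + f$
$w{\left(L \right)} = L$
$y = \frac{1}{1705} \approx 0.00058651$
$c = 14$ ($c = 28 + \left(0 - 14\right) = 28 - 14 = 14$)
$c + \left(y - -1452\right) = 14 + \left(\frac{1}{1705} - -1452\right) = 14 + \left(\frac{1}{1705} + 1452\right) = 14 + \frac{2475661}{1705} = \frac{2499531}{1705}$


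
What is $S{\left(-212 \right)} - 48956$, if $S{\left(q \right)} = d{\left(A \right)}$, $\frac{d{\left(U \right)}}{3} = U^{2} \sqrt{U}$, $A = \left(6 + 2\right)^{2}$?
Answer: $49348$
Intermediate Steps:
$A = 64$ ($A = 8^{2} = 64$)
$d{\left(U \right)} = 3 U^{\frac{5}{2}}$ ($d{\left(U \right)} = 3 U^{2} \sqrt{U} = 3 U^{\frac{5}{2}}$)
$S{\left(q \right)} = 98304$ ($S{\left(q \right)} = 3 \cdot 64^{\frac{5}{2}} = 3 \cdot 32768 = 98304$)
$S{\left(-212 \right)} - 48956 = 98304 - 48956 = 49348$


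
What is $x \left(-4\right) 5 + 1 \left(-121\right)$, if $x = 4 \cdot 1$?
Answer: $-201$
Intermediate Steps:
$x = 4$
$x \left(-4\right) 5 + 1 \left(-121\right) = 4 \left(-4\right) 5 + 1 \left(-121\right) = \left(-16\right) 5 - 121 = -80 - 121 = -201$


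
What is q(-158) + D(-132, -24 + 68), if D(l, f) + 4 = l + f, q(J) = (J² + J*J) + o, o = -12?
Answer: 49824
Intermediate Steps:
q(J) = -12 + 2*J² (q(J) = (J² + J*J) - 12 = (J² + J²) - 12 = 2*J² - 12 = -12 + 2*J²)
D(l, f) = -4 + f + l (D(l, f) = -4 + (l + f) = -4 + (f + l) = -4 + f + l)
q(-158) + D(-132, -24 + 68) = (-12 + 2*(-158)²) + (-4 + (-24 + 68) - 132) = (-12 + 2*24964) + (-4 + 44 - 132) = (-12 + 49928) - 92 = 49916 - 92 = 49824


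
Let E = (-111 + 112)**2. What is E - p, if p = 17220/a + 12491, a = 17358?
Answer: -36136440/2893 ≈ -12491.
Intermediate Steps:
E = 1 (E = 1**2 = 1)
p = 36139333/2893 (p = 17220/17358 + 12491 = 17220*(1/17358) + 12491 = 2870/2893 + 12491 = 36139333/2893 ≈ 12492.)
E - p = 1 - 1*36139333/2893 = 1 - 36139333/2893 = -36136440/2893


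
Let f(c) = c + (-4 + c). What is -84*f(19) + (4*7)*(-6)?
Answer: -3024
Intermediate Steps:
f(c) = -4 + 2*c
-84*f(19) + (4*7)*(-6) = -84*(-4 + 2*19) + (4*7)*(-6) = -84*(-4 + 38) + 28*(-6) = -84*34 - 168 = -2856 - 168 = -3024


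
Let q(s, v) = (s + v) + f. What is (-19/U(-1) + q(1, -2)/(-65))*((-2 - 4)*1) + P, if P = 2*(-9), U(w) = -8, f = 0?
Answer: -8409/260 ≈ -32.342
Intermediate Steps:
P = -18
q(s, v) = s + v (q(s, v) = (s + v) + 0 = s + v)
(-19/U(-1) + q(1, -2)/(-65))*((-2 - 4)*1) + P = (-19/(-8) + (1 - 2)/(-65))*((-2 - 4)*1) - 18 = (-19*(-⅛) - 1*(-1/65))*(-6*1) - 18 = (19/8 + 1/65)*(-6) - 18 = (1243/520)*(-6) - 18 = -3729/260 - 18 = -8409/260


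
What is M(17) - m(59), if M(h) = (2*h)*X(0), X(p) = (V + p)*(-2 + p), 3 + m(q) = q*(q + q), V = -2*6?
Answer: -6143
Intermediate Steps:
V = -12
m(q) = -3 + 2*q² (m(q) = -3 + q*(q + q) = -3 + q*(2*q) = -3 + 2*q²)
X(p) = (-12 + p)*(-2 + p)
M(h) = 48*h (M(h) = (2*h)*(24 + 0² - 14*0) = (2*h)*(24 + 0 + 0) = (2*h)*24 = 48*h)
M(17) - m(59) = 48*17 - (-3 + 2*59²) = 816 - (-3 + 2*3481) = 816 - (-3 + 6962) = 816 - 1*6959 = 816 - 6959 = -6143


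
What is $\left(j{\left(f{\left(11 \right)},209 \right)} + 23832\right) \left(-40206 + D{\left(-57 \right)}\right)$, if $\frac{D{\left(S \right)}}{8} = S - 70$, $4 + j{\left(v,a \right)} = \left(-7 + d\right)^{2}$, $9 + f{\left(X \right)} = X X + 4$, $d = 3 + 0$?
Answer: $-982897368$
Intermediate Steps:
$d = 3$
$f{\left(X \right)} = -5 + X^{2}$ ($f{\left(X \right)} = -9 + \left(X X + 4\right) = -9 + \left(X^{2} + 4\right) = -9 + \left(4 + X^{2}\right) = -5 + X^{2}$)
$j{\left(v,a \right)} = 12$ ($j{\left(v,a \right)} = -4 + \left(-7 + 3\right)^{2} = -4 + \left(-4\right)^{2} = -4 + 16 = 12$)
$D{\left(S \right)} = -560 + 8 S$ ($D{\left(S \right)} = 8 \left(S - 70\right) = 8 \left(-70 + S\right) = -560 + 8 S$)
$\left(j{\left(f{\left(11 \right)},209 \right)} + 23832\right) \left(-40206 + D{\left(-57 \right)}\right) = \left(12 + 23832\right) \left(-40206 + \left(-560 + 8 \left(-57\right)\right)\right) = 23844 \left(-40206 - 1016\right) = 23844 \left(-41222\right) = -982897368$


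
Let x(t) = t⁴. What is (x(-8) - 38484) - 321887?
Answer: -356275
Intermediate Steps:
(x(-8) - 38484) - 321887 = ((-8)⁴ - 38484) - 321887 = (4096 - 38484) - 321887 = -34388 - 321887 = -356275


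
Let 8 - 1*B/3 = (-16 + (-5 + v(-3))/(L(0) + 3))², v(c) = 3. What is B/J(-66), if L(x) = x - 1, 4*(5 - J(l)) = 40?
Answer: 843/5 ≈ 168.60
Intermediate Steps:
J(l) = -5 (J(l) = 5 - ¼*40 = 5 - 10 = -5)
L(x) = -1 + x
B = -843 (B = 24 - 3*(-16 + (-5 + 3)/((-1 + 0) + 3))² = 24 - 3*(-16 - 2/(-1 + 3))² = 24 - 3*(-16 - 2/2)² = 24 - 3*(-16 - 2*½)² = 24 - 3*(-16 - 1)² = 24 - 3*(-17)² = 24 - 3*289 = 24 - 867 = -843)
B/J(-66) = -843/(-5) = -843*(-⅕) = 843/5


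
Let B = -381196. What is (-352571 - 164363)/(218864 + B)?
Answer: 258467/81166 ≈ 3.1844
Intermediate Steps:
(-352571 - 164363)/(218864 + B) = (-352571 - 164363)/(218864 - 381196) = -516934/(-162332) = -516934*(-1/162332) = 258467/81166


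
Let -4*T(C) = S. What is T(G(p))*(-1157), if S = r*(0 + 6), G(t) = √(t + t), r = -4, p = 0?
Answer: -6942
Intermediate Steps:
G(t) = √2*√t (G(t) = √(2*t) = √2*√t)
S = -24 (S = -4*(0 + 6) = -4*6 = -24)
T(C) = 6 (T(C) = -¼*(-24) = 6)
T(G(p))*(-1157) = 6*(-1157) = -6942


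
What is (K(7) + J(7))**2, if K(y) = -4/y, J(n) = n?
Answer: 2025/49 ≈ 41.327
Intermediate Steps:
(K(7) + J(7))**2 = (-4/7 + 7)**2 = (45/7)**2 = 2025/49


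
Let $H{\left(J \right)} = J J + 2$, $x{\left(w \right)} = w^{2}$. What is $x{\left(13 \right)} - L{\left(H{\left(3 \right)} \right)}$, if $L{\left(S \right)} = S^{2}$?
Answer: $48$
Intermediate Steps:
$H{\left(J \right)} = 2 + J^{2}$ ($H{\left(J \right)} = J^{2} + 2 = 2 + J^{2}$)
$x{\left(13 \right)} - L{\left(H{\left(3 \right)} \right)} = 13^{2} - \left(2 + 3^{2}\right)^{2} = 169 - \left(2 + 9\right)^{2} = 169 - 11^{2} = 169 - 121 = 48$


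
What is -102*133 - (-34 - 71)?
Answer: -13461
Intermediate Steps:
-102*133 - (-34 - 71) = -13566 - 1*(-105) = -13566 + 105 = -13461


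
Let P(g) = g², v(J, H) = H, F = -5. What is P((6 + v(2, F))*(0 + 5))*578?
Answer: 14450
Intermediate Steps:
P((6 + v(2, F))*(0 + 5))*578 = ((6 - 5)*(0 + 5))²*578 = (1*5)²*578 = 5²*578 = 25*578 = 14450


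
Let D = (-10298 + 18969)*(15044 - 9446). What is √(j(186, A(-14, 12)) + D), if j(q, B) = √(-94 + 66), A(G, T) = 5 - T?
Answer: √(48540258 + 2*I*√7) ≈ 6967.1 + 0.e-4*I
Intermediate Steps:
j(q, B) = 2*I*√7 (j(q, B) = √(-28) = 2*I*√7)
D = 48540258 (D = 8671*5598 = 48540258)
√(j(186, A(-14, 12)) + D) = √(2*I*√7 + 48540258) = √(48540258 + 2*I*√7)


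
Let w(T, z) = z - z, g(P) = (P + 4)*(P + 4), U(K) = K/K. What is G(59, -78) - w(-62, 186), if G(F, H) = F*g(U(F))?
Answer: 1475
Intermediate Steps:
U(K) = 1
g(P) = (4 + P)² (g(P) = (4 + P)*(4 + P) = (4 + P)²)
w(T, z) = 0
G(F, H) = 25*F (G(F, H) = F*(4 + 1)² = F*5² = F*25 = 25*F)
G(59, -78) - w(-62, 186) = 25*59 - 1*0 = 1475 + 0 = 1475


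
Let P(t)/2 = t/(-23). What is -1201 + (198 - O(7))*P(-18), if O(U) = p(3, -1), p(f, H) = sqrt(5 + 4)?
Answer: -20603/23 ≈ -895.78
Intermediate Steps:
P(t) = -2*t/23 (P(t) = 2*(t/(-23)) = 2*(t*(-1/23)) = 2*(-t/23) = -2*t/23)
p(f, H) = 3 (p(f, H) = sqrt(9) = 3)
O(U) = 3
-1201 + (198 - O(7))*P(-18) = -1201 + (198 - 1*3)*(-2/23*(-18)) = -1201 + (198 - 3)*(36/23) = -1201 + 195*(36/23) = -1201 + 7020/23 = -20603/23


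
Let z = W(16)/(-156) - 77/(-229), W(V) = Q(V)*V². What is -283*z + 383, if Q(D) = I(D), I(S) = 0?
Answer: 65916/229 ≈ 287.84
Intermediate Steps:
Q(D) = 0
W(V) = 0 (W(V) = 0*V² = 0)
z = 77/229 (z = 0/(-156) - 77/(-229) = 0*(-1/156) - 77*(-1/229) = 0 + 77/229 = 77/229 ≈ 0.33624)
-283*z + 383 = -283*77/229 + 383 = -21791/229 + 383 = 65916/229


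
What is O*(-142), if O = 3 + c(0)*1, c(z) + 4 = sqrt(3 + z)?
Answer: 142 - 142*sqrt(3) ≈ -103.95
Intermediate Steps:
c(z) = -4 + sqrt(3 + z)
O = -1 + sqrt(3) (O = 3 + (-4 + sqrt(3 + 0))*1 = 3 + (-4 + sqrt(3))*1 = 3 + (-4 + sqrt(3)) = -1 + sqrt(3) ≈ 0.73205)
O*(-142) = (-1 + sqrt(3))*(-142) = 142 - 142*sqrt(3)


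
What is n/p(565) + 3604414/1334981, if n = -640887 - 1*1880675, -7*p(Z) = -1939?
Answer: -3365238937644/369789737 ≈ -9100.4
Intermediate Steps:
p(Z) = 277 (p(Z) = -1/7*(-1939) = 277)
n = -2521562 (n = -640887 - 1880675 = -2521562)
n/p(565) + 3604414/1334981 = -2521562/277 + 3604414/1334981 = -3365238937644/369789737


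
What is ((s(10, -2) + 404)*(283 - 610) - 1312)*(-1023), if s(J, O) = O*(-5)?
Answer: 139833870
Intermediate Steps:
s(J, O) = -5*O
((s(10, -2) + 404)*(283 - 610) - 1312)*(-1023) = ((-5*(-2) + 404)*(283 - 610) - 1312)*(-1023) = ((10 + 404)*(-327) - 1312)*(-1023) = (414*(-327) - 1312)*(-1023) = (-135378 - 1312)*(-1023) = -136690*(-1023) = 139833870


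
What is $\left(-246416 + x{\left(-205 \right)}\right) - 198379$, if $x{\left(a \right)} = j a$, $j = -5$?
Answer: $-443770$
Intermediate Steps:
$x{\left(a \right)} = - 5 a$
$\left(-246416 + x{\left(-205 \right)}\right) - 198379 = \left(-246416 - -1025\right) - 198379 = \left(-246416 + 1025\right) - 198379 = -245391 - 198379 = -443770$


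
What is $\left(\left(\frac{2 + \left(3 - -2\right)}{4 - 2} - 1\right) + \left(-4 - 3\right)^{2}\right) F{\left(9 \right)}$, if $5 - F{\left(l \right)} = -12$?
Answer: $\frac{1751}{2} \approx 875.5$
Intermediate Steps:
$F{\left(l \right)} = 17$ ($F{\left(l \right)} = 5 - -12 = 5 + 12 = 17$)
$\left(\left(\frac{2 + \left(3 - -2\right)}{4 - 2} - 1\right) + \left(-4 - 3\right)^{2}\right) F{\left(9 \right)} = \left(\left(\frac{2 + \left(3 - -2\right)}{4 - 2} - 1\right) + \left(-4 - 3\right)^{2}\right) 17 = \left(\left(\frac{2 + \left(3 + 2\right)}{2} - 1\right) + \left(-7\right)^{2}\right) 17 = \left(\left(\left(2 + 5\right) \frac{1}{2} - 1\right) + 49\right) 17 = \left(\left(7 \cdot \frac{1}{2} - 1\right) + 49\right) 17 = \left(\left(\frac{7}{2} - 1\right) + 49\right) 17 = \left(\frac{5}{2} + 49\right) 17 = \frac{103}{2} \cdot 17 = \frac{1751}{2}$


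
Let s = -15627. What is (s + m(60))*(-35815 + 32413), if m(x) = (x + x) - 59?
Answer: 52955532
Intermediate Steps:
m(x) = -59 + 2*x (m(x) = 2*x - 59 = -59 + 2*x)
(s + m(60))*(-35815 + 32413) = (-15627 + (-59 + 2*60))*(-35815 + 32413) = (-15627 + (-59 + 120))*(-3402) = (-15627 + 61)*(-3402) = -15566*(-3402) = 52955532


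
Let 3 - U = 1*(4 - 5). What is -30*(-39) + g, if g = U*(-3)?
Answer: 1158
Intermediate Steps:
U = 4 (U = 3 - (4 - 5) = 3 - (-1) = 3 - 1*(-1) = 3 + 1 = 4)
g = -12 (g = 4*(-3) = -12)
-30*(-39) + g = -30*(-39) - 12 = 1170 - 12 = 1158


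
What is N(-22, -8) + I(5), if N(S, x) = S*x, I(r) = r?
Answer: 181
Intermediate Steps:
N(-22, -8) + I(5) = -22*(-8) + 5 = 176 + 5 = 181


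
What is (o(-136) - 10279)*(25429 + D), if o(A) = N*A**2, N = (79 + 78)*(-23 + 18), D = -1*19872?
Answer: -80741203923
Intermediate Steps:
D = -19872
N = -785 (N = 157*(-5) = -785)
o(A) = -785*A**2
(o(-136) - 10279)*(25429 + D) = (-785*(-136)**2 - 10279)*(25429 - 19872) = (-785*18496 - 10279)*5557 = (-14519360 - 10279)*5557 = -14529639*5557 = -80741203923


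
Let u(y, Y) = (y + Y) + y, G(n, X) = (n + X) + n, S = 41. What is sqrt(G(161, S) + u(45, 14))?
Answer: sqrt(467) ≈ 21.610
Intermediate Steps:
G(n, X) = X + 2*n (G(n, X) = (X + n) + n = X + 2*n)
u(y, Y) = Y + 2*y (u(y, Y) = (Y + y) + y = Y + 2*y)
sqrt(G(161, S) + u(45, 14)) = sqrt((41 + 2*161) + (14 + 2*45)) = sqrt((41 + 322) + (14 + 90)) = sqrt(363 + 104) = sqrt(467)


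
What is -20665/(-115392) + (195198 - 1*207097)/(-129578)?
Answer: 2025389389/7476132288 ≈ 0.27091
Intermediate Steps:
-20665/(-115392) + (195198 - 1*207097)/(-129578) = -20665*(-1/115392) + (195198 - 207097)*(-1/129578) = 20665/115392 - 11899*(-1/129578) = 20665/115392 + 11899/129578 = 2025389389/7476132288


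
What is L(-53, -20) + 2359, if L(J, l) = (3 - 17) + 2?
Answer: 2347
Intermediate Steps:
L(J, l) = -12 (L(J, l) = -14 + 2 = -12)
L(-53, -20) + 2359 = -12 + 2359 = 2347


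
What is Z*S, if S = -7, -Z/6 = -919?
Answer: -38598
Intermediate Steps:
Z = 5514 (Z = -6*(-919) = 5514)
Z*S = 5514*(-7) = -38598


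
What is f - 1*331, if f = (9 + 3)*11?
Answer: -199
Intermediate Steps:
f = 132 (f = 12*11 = 132)
f - 1*331 = 132 - 1*331 = 132 - 331 = -199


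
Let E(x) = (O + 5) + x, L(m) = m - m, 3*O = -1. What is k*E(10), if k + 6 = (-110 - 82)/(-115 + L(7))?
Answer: -7304/115 ≈ -63.513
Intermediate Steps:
O = -⅓ (O = (⅓)*(-1) = -⅓ ≈ -0.33333)
L(m) = 0
E(x) = 14/3 + x (E(x) = (-⅓ + 5) + x = 14/3 + x)
k = -498/115 (k = -6 + (-110 - 82)/(-115 + 0) = -6 - 192/(-115) = -6 - 192*(-1/115) = -6 + 192/115 = -498/115 ≈ -4.3304)
k*E(10) = -498*(14/3 + 10)/115 = -498/115*44/3 = -7304/115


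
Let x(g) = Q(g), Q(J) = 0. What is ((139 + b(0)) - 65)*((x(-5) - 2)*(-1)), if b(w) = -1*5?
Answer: 138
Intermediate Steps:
b(w) = -5
x(g) = 0
((139 + b(0)) - 65)*((x(-5) - 2)*(-1)) = ((139 - 5) - 65)*((0 - 2)*(-1)) = (134 - 65)*(-2*(-1)) = 69*2 = 138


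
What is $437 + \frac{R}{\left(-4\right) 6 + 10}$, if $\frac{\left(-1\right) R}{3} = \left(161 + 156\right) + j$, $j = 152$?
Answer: $\frac{1075}{2} \approx 537.5$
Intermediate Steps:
$R = -1407$ ($R = - 3 \left(\left(161 + 156\right) + 152\right) = - 3 \left(317 + 152\right) = \left(-3\right) 469 = -1407$)
$437 + \frac{R}{\left(-4\right) 6 + 10} = 437 - \frac{1407}{\left(-4\right) 6 + 10} = 437 - \frac{1407}{-24 + 10} = 437 - \frac{1407}{-14} = 437 - - \frac{201}{2} = 437 + \frac{201}{2} = \frac{1075}{2}$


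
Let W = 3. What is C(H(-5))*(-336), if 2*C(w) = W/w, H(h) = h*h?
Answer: -504/25 ≈ -20.160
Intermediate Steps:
H(h) = h²
C(w) = 3/(2*w) (C(w) = (3/w)/2 = 3/(2*w))
C(H(-5))*(-336) = (3/(2*((-5)²)))*(-336) = ((3/2)/25)*(-336) = ((3/2)*(1/25))*(-336) = (3/50)*(-336) = -504/25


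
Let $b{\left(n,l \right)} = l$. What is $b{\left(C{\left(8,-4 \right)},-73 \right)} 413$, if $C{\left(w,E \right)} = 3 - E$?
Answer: $-30149$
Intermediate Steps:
$b{\left(C{\left(8,-4 \right)},-73 \right)} 413 = \left(-73\right) 413 = -30149$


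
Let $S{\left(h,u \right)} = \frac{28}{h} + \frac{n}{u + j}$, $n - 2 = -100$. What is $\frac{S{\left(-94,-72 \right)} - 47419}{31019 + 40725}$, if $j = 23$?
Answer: $- \frac{2228613}{3371968} \approx -0.66092$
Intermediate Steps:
$n = -98$ ($n = 2 - 100 = -98$)
$S{\left(h,u \right)} = - \frac{98}{23 + u} + \frac{28}{h}$ ($S{\left(h,u \right)} = \frac{28}{h} - \frac{98}{u + 23} = \frac{28}{h} - \frac{98}{23 + u} = - \frac{98}{23 + u} + \frac{28}{h}$)
$\frac{S{\left(-94,-72 \right)} - 47419}{31019 + 40725} = \frac{\frac{14 \left(46 - -658 + 2 \left(-72\right)\right)}{\left(-94\right) \left(23 - 72\right)} - 47419}{31019 + 40725} = \frac{14 \left(- \frac{1}{94}\right) \frac{1}{-49} \left(46 + 658 - 144\right) - 47419}{71744} = \left(14 \left(- \frac{1}{94}\right) \left(- \frac{1}{49}\right) 560 - 47419\right) \frac{1}{71744} = \left(\frac{80}{47} - 47419\right) \frac{1}{71744} = \left(- \frac{2228613}{47}\right) \frac{1}{71744} = - \frac{2228613}{3371968}$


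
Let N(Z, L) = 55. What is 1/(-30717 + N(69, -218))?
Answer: -1/30662 ≈ -3.2614e-5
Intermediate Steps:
1/(-30717 + N(69, -218)) = 1/(-30717 + 55) = 1/(-30662) = -1/30662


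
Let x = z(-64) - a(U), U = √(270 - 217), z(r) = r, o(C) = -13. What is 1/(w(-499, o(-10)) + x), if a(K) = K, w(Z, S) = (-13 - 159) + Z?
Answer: -735/540172 + √53/540172 ≈ -0.0013472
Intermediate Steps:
w(Z, S) = -172 + Z
U = √53 ≈ 7.2801
x = -64 - √53 ≈ -71.280
1/(w(-499, o(-10)) + x) = 1/((-172 - 499) + (-64 - √53)) = 1/(-671 + (-64 - √53)) = 1/(-735 - √53)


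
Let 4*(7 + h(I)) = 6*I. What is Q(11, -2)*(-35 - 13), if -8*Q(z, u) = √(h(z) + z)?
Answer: 3*√82 ≈ 27.166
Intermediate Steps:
h(I) = -7 + 3*I/2 (h(I) = -7 + (6*I)/4 = -7 + 3*I/2)
Q(z, u) = -√(-7 + 5*z/2)/8 (Q(z, u) = -√((-7 + 3*z/2) + z)/8 = -√(-7 + 5*z/2)/8)
Q(11, -2)*(-35 - 13) = (-√(-28 + 10*11)/16)*(-35 - 13) = -√(-28 + 110)/16*(-48) = -√82/16*(-48) = 3*√82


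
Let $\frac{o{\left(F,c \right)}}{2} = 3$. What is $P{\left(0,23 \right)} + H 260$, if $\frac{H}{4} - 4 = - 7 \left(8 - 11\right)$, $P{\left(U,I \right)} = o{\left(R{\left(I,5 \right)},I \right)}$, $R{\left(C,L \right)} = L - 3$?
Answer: $26006$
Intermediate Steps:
$R{\left(C,L \right)} = -3 + L$
$o{\left(F,c \right)} = 6$ ($o{\left(F,c \right)} = 2 \cdot 3 = 6$)
$P{\left(U,I \right)} = 6$
$H = 100$ ($H = 16 + 4 \left(- 7 \left(8 - 11\right)\right) = 16 + 4 \left(\left(-7\right) \left(-3\right)\right) = 16 + 4 \cdot 21 = 16 + 84 = 100$)
$P{\left(0,23 \right)} + H 260 = 6 + 100 \cdot 260 = 6 + 26000 = 26006$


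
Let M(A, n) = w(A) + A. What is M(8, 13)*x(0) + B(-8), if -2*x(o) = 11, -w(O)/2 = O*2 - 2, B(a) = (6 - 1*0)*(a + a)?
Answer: 14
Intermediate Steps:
B(a) = 12*a (B(a) = (6 + 0)*(2*a) = 6*(2*a) = 12*a)
w(O) = 4 - 4*O (w(O) = -2*(O*2 - 2) = -2*(2*O - 2) = -2*(-2 + 2*O) = 4 - 4*O)
x(o) = -11/2 (x(o) = -½*11 = -11/2)
M(A, n) = 4 - 3*A (M(A, n) = (4 - 4*A) + A = 4 - 3*A)
M(8, 13)*x(0) + B(-8) = (4 - 3*8)*(-11/2) + 12*(-8) = (4 - 24)*(-11/2) - 96 = -20*(-11/2) - 96 = 110 - 96 = 14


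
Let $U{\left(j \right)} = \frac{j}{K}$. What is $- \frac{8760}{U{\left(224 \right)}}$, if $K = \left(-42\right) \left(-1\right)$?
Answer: $- \frac{3285}{2} \approx -1642.5$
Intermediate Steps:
$K = 42$
$U{\left(j \right)} = \frac{j}{42}$
$- \frac{8760}{U{\left(224 \right)}} = - \frac{8760}{\frac{1}{42} \cdot 224} = - \frac{8760}{\frac{16}{3}} = \left(-8760\right) \frac{3}{16} = - \frac{3285}{2}$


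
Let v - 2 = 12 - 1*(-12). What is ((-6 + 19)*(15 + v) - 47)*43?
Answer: 20898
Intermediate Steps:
v = 26 (v = 2 + (12 - 1*(-12)) = 2 + (12 + 12) = 2 + 24 = 26)
((-6 + 19)*(15 + v) - 47)*43 = ((-6 + 19)*(15 + 26) - 47)*43 = (13*41 - 47)*43 = (533 - 47)*43 = 486*43 = 20898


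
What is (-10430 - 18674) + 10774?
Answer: -18330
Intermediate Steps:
(-10430 - 18674) + 10774 = -29104 + 10774 = -18330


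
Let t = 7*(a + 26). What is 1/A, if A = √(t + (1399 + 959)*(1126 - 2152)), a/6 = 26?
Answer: -I*√2418034/2418034 ≈ -0.00064309*I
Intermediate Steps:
a = 156 (a = 6*26 = 156)
t = 1274 (t = 7*(156 + 26) = 7*182 = 1274)
A = I*√2418034 (A = √(1274 + (1399 + 959)*(1126 - 2152)) = √(1274 + 2358*(-1026)) = √(1274 - 2419308) = √(-2418034) = I*√2418034 ≈ 1555.0*I)
1/A = 1/(I*√2418034) = -I*√2418034/2418034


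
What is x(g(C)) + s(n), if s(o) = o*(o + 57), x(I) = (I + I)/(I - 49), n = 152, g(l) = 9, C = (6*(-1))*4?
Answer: 635351/20 ≈ 31768.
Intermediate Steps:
C = -24 (C = -6*4 = -24)
x(I) = 2*I/(-49 + I) (x(I) = (2*I)/(-49 + I) = 2*I/(-49 + I))
s(o) = o*(57 + o)
x(g(C)) + s(n) = 2*9/(-49 + 9) + 152*(57 + 152) = 2*9/(-40) + 152*209 = 2*9*(-1/40) + 31768 = -9/20 + 31768 = 635351/20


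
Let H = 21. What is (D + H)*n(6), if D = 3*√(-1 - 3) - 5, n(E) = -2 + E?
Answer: 64 + 24*I ≈ 64.0 + 24.0*I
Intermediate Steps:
D = -5 + 6*I (D = 3*√(-4) - 5 = 3*(2*I) - 5 = 6*I - 5 = -5 + 6*I ≈ -5.0 + 6.0*I)
(D + H)*n(6) = ((-5 + 6*I) + 21)*(-2 + 6) = (16 + 6*I)*4 = 64 + 24*I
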